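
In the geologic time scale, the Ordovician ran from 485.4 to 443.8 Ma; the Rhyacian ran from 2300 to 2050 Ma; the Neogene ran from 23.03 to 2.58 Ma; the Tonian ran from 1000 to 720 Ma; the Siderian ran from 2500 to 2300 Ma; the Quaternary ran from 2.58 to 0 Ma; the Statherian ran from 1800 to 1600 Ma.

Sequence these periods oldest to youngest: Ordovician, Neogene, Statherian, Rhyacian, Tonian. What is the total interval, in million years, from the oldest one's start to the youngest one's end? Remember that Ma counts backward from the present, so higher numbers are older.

Start ages (Ma): Rhyacian 2300, Statherian 1800, Tonian 1000, Ordovician 485.4, Neogene 23.03.
Ordered oldest to youngest: Rhyacian, Statherian, Tonian, Ordovician, Neogene.
Span = 2300 − 2.58 = 2297.42 Myr.

Rhyacian → Statherian → Tonian → Ordovician → Neogene; total span 2297.42 Myr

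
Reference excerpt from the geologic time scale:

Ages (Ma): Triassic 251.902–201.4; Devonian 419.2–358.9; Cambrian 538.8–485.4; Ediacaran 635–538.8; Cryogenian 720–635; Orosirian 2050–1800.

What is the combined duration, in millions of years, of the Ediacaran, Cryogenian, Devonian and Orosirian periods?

491.5 million years

Each duration: Ediacaran = 96.2; Cryogenian = 85; Devonian = 60.3; Orosirian = 250.
Sum: 96.2 + 85 + 60.3 + 250 = 491.5 Myr.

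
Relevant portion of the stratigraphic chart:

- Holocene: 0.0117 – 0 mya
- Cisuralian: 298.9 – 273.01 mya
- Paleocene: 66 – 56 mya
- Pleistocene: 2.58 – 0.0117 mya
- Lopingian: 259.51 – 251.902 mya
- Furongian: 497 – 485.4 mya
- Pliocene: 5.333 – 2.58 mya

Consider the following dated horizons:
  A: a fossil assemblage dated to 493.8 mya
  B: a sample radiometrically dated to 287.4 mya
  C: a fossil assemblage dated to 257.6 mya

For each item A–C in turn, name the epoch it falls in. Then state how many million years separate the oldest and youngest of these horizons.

Match each age against the start–end ranges in the excerpt: A = 493.8 Ma → Furongian (497–485.4); B = 287.4 Ma → Cisuralian (298.9–273.01); C = 257.6 Ma → Lopingian (259.51–251.902).
The largest age is 493.8 Ma and the smallest is 257.6 Ma; their difference is 236.2 Myr.

A — Furongian; B — Cisuralian; C — Lopingian; span 236.2 million years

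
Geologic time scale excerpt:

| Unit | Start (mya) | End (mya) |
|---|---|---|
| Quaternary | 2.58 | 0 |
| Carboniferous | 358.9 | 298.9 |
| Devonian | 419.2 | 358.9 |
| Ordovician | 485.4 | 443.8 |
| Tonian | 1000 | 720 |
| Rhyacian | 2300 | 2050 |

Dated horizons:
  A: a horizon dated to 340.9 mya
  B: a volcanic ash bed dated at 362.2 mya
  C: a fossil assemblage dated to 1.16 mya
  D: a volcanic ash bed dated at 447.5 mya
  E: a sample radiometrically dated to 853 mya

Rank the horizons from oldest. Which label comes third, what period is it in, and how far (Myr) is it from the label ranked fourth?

B, in the Devonian; 21.3 million years to A

Sorted oldest-first by Ma: E (853), D (447.5), B (362.2), A (340.9), C (1.16).
The third oldest is B at 362.2 Ma, which lies in 419.2–358.9 Ma: the Devonian.
The fourth oldest is A at 340.9 Ma; separation = |362.2 − 340.9| = 21.3 Myr.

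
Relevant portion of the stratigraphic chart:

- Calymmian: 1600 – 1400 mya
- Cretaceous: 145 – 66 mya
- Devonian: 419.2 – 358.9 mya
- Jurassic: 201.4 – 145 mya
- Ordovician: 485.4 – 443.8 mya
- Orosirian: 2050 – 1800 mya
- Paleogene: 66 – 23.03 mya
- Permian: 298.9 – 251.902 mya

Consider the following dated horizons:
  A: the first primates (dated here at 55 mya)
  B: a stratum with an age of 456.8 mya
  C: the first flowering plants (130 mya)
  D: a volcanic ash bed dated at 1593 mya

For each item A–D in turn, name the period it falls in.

A — Paleogene; B — Ordovician; C — Cretaceous; D — Calymmian

Match each age against the start–end ranges in the excerpt: A = 55 Ma → Paleogene (66–23.03); B = 456.8 Ma → Ordovician (485.4–443.8); C = 130 Ma → Cretaceous (145–66); D = 1593 Ma → Calymmian (1600–1400).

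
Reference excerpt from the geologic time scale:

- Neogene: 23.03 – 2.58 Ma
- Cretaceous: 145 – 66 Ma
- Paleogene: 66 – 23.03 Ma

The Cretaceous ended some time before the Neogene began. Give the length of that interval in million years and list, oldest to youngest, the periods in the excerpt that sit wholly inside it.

42.97 million years; Paleogene

The Cretaceous closes at 66 Ma and the Neogene opens at 23.03 Ma, so the interval is 66 − 23.03 = 42.97 Myr.
A period fits inside if it starts at or after 66 Ma and ends at or before 23.03 Ma; oldest first that gives Paleogene.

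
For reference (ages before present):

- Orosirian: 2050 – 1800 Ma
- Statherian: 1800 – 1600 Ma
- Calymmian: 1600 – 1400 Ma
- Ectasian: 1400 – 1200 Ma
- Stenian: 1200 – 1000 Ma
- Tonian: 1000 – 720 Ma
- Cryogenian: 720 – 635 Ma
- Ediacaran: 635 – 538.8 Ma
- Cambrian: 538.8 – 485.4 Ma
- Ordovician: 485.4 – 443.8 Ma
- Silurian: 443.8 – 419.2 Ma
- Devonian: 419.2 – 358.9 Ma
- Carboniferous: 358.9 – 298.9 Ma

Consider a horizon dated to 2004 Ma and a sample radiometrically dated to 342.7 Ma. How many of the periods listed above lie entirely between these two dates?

11

2004 Ma sits inside the Orosirian (2050–1800) and 342.7 Ma inside the Carboniferous (358.9–298.9); neither of those is wholly between the two dates.
The listed periods lying completely between them are Statherian, Calymmian, Ectasian, Stenian, Tonian, Cryogenian, Ediacaran, Cambrian, Ordovician, Silurian, Devonian — 11 in all.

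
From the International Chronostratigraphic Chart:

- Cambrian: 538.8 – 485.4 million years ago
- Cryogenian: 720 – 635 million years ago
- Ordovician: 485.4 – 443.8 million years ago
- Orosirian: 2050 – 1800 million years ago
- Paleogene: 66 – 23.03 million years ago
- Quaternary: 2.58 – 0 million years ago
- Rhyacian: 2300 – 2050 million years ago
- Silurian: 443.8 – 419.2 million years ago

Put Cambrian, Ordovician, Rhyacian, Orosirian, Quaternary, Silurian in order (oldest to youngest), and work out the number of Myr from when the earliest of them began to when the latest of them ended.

Rhyacian, Orosirian, Cambrian, Ordovician, Silurian, Quaternary; total span 2300 Myr

Start ages (Ma): Rhyacian 2300, Orosirian 2050, Cambrian 538.8, Ordovician 485.4, Silurian 443.8, Quaternary 2.58.
Ordered oldest to youngest: Rhyacian, Orosirian, Cambrian, Ordovician, Silurian, Quaternary.
Span = 2300 − 0 = 2300 Myr.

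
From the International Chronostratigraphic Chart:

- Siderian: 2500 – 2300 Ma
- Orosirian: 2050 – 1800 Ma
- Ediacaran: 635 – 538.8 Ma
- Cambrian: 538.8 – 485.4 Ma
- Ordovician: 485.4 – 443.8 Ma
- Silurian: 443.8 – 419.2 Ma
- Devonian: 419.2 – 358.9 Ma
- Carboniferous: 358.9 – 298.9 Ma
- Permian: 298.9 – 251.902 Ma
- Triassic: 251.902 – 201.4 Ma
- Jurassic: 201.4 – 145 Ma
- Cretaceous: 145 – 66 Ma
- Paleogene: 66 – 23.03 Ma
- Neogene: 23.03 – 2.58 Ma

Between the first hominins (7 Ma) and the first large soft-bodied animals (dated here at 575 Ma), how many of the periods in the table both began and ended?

575 Ma sits inside the Ediacaran (635–538.8) and 7 Ma inside the Neogene (23.03–2.58); neither of those is wholly between the two dates.
The listed periods lying completely between them are Cambrian, Ordovician, Silurian, Devonian, Carboniferous, Permian, Triassic, Jurassic, Cretaceous, Paleogene — 10 in all.

10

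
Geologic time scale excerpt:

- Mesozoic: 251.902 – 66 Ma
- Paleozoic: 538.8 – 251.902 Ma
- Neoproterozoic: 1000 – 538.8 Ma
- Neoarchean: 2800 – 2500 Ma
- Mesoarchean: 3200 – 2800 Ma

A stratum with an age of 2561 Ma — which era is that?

Neoarchean

2561 Ma lies between 2800 and 2500 Ma, so it falls in the Neoarchean.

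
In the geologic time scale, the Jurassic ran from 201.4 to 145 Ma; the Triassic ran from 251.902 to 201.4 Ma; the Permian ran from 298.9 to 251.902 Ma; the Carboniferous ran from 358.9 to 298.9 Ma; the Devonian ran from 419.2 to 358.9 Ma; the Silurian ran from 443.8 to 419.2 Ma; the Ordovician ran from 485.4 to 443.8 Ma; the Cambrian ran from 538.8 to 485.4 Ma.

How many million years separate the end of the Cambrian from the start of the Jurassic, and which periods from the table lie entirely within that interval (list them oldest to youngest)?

284 million years; Ordovician, Silurian, Devonian, Carboniferous, Permian, Triassic

End of Cambrian = 485.4 Ma; start of Jurassic = 201.4 Ma.
Gap = 485.4 − 201.4 = 284 Myr.
Periods wholly inside 485.4–201.4 Ma: Ordovician (485.4–443.8), Silurian (443.8–419.2), Devonian (419.2–358.9), Carboniferous (358.9–298.9), Permian (298.9–251.902), Triassic (251.902–201.4).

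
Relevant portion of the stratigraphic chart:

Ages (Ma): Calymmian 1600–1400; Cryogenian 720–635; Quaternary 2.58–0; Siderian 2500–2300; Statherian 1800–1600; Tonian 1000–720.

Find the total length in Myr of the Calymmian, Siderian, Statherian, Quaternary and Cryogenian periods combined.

Duration is start − end for each: (1600 − 1400) + (2500 − 2300) + (1800 − 1600) + (2.58 − 0) + (720 − 635).
That is 200 + 200 + 200 + 2.58 + 85, which totals 687.58 million years.

687.58 million years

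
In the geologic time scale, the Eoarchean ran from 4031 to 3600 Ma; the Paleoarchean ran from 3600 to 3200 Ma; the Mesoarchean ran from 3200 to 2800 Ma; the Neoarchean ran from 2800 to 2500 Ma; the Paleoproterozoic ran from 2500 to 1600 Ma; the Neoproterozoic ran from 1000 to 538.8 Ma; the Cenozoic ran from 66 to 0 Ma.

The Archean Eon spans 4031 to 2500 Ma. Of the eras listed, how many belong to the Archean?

Eras inside 4031–2500 Ma: Eoarchean, Paleoarchean, Mesoarchean, Neoarchean — 4 in total.

4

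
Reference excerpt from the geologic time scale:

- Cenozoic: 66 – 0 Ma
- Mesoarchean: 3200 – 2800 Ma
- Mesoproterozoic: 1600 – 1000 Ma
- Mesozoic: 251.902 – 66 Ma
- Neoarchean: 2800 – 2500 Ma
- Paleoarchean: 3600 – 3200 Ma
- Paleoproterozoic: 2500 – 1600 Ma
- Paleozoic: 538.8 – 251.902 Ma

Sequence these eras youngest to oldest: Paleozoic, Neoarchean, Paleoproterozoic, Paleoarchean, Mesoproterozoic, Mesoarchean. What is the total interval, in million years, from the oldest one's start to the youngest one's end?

Paleozoic → Mesoproterozoic → Paleoproterozoic → Neoarchean → Mesoarchean → Paleoarchean; total span 3348.098 Myr

From the excerpt: Paleozoic 538.8–251.902; Neoarchean 2800–2500; Paleoproterozoic 2500–1600; Paleoarchean 3600–3200; Mesoproterozoic 1600–1000; Mesoarchean 3200–2800 (Ma).
Larger Ma is earlier, so the oldest is Paleoarchean and the youngest is Paleozoic; youngest to oldest: Paleozoic, Mesoproterozoic, Paleoproterozoic, Neoarchean, Mesoarchean, Paleoarchean.
Oldest start 3600 minus youngest end 251.902 gives 3348.098 Myr overall.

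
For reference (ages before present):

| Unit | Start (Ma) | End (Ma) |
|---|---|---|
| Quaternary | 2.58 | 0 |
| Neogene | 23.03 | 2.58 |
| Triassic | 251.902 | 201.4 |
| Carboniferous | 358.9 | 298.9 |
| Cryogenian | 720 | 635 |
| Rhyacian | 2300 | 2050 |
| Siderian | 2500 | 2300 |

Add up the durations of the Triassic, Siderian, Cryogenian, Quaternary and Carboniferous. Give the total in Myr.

Duration is start − end for each: (251.902 − 201.4) + (2500 − 2300) + (720 − 635) + (2.58 − 0) + (358.9 − 298.9).
That is 50.502 + 200 + 85 + 2.58 + 60, which totals 398.082 million years.

398.082 million years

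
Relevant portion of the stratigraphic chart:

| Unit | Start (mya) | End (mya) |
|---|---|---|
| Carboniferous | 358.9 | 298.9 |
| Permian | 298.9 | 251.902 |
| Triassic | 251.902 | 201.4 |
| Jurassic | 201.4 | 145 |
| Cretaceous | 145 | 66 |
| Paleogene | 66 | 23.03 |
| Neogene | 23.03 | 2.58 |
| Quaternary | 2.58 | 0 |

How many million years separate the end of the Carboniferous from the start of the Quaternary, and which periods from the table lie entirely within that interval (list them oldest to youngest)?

End of Carboniferous = 298.9 Ma; start of Quaternary = 2.58 Ma.
Gap = 298.9 − 2.58 = 296.32 Myr.
Periods wholly inside 298.9–2.58 Ma: Permian (298.9–251.902), Triassic (251.902–201.4), Jurassic (201.4–145), Cretaceous (145–66), Paleogene (66–23.03), Neogene (23.03–2.58).

296.32 million years; Permian, Triassic, Jurassic, Cretaceous, Paleogene, Neogene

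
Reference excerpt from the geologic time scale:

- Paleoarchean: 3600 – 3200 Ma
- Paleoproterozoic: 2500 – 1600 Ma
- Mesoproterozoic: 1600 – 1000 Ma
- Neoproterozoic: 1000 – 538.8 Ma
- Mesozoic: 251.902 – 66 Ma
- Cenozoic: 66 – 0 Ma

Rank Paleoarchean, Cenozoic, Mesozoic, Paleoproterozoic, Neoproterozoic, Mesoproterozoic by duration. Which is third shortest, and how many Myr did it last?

Paleoarchean, 400 million years

Start − end for each: Paleoarchean 3600 − 3200 = 400; Cenozoic 66 − 0 = 66; Mesozoic 251.902 − 66 = 185.902; Paleoproterozoic 2500 − 1600 = 900; Neoproterozoic 1000 − 538.8 = 461.2; Mesoproterozoic 1600 − 1000 = 600.
Ranking these from shortest: Cenozoic < Mesozoic < Paleoarchean < Neoproterozoic < Mesoproterozoic < Paleoproterozoic.
Position 3 in that ranking is Paleoarchean, which lasted 400 Myr.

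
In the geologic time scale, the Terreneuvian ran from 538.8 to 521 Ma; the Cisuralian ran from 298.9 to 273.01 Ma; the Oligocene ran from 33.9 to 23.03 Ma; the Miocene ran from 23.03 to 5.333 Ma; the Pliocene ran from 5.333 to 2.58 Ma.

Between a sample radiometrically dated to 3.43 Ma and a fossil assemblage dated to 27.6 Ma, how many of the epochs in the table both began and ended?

27.6 Ma sits inside the Oligocene (33.9–23.03) and 3.43 Ma inside the Pliocene (5.333–2.58); neither of those is wholly between the two dates.
The listed epochs lying completely between them are Miocene — 1 in all.

1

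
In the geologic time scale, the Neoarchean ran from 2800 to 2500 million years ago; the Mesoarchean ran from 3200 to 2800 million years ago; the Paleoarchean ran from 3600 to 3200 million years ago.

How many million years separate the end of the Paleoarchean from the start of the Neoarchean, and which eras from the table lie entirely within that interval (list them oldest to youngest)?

400 million years; Mesoarchean

The Paleoarchean closes at 3200 Ma and the Neoarchean opens at 2800 Ma, so the interval is 3200 − 2800 = 400 Myr.
An era fits inside if it starts at or after 3200 Ma and ends at or before 2800 Ma; oldest first that gives Mesoarchean.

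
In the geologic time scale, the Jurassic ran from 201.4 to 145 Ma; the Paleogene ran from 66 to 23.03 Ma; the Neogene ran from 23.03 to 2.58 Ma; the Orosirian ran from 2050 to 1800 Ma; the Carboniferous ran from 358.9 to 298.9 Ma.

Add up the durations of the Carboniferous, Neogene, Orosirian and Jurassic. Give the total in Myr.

386.85 million years

Duration is start − end for each: (358.9 − 298.9) + (23.03 − 2.58) + (2050 − 1800) + (201.4 − 145).
That is 60 + 20.45 + 250 + 56.4, which totals 386.85 million years.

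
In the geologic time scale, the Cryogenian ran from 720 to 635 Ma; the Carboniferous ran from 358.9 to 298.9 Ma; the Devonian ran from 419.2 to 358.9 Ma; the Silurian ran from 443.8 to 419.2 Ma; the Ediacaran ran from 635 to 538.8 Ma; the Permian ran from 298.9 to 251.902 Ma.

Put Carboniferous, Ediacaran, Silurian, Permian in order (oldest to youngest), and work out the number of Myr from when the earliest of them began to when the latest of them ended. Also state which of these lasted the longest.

Ediacaran, Silurian, Carboniferous, Permian; total span 383.098 Myr; longest is Ediacaran

From the excerpt: Carboniferous 358.9–298.9; Ediacaran 635–538.8; Silurian 443.8–419.2; Permian 298.9–251.902 (Ma).
Larger Ma is earlier, so the oldest is Ediacaran and the youngest is Permian; oldest to youngest: Ediacaran, Silurian, Carboniferous, Permian.
Oldest start 635 minus youngest end 251.902 gives 383.098 Myr overall.
Individual lengths (start − end): Permian 46.998; Ediacaran 96.2; Carboniferous 60; Silurian 24.6. The largest is Ediacaran at 96.2 Myr.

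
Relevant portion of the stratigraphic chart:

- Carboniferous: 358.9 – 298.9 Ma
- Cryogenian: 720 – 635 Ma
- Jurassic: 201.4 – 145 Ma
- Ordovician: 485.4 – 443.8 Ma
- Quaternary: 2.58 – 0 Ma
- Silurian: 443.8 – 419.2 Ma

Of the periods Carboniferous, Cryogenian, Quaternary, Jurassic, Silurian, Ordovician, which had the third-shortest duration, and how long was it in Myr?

Ordovician, 41.6 million years

Start − end for each: Carboniferous 358.9 − 298.9 = 60; Cryogenian 720 − 635 = 85; Quaternary 2.58 − 0 = 2.58; Jurassic 201.4 − 145 = 56.4; Silurian 443.8 − 419.2 = 24.6; Ordovician 485.4 − 443.8 = 41.6.
Ranking these from shortest: Quaternary < Silurian < Ordovician < Jurassic < Carboniferous < Cryogenian.
Position 3 in that ranking is Ordovician, which lasted 41.6 Myr.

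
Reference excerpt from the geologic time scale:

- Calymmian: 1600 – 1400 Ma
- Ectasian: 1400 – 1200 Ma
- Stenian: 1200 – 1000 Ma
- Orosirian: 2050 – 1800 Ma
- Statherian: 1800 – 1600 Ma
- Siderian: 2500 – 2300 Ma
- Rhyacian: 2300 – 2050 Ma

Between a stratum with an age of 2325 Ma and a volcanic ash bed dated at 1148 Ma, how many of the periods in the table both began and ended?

5

The older date is 2325 Ma and the younger is 1148 Ma.
Periods with start < 2325 and end > 1148 Ma: Rhyacian (2300–2050), Orosirian (2050–1800), Statherian (1800–1600), Calymmian (1600–1400), Ectasian (1400–1200).
That is 5 complete periods.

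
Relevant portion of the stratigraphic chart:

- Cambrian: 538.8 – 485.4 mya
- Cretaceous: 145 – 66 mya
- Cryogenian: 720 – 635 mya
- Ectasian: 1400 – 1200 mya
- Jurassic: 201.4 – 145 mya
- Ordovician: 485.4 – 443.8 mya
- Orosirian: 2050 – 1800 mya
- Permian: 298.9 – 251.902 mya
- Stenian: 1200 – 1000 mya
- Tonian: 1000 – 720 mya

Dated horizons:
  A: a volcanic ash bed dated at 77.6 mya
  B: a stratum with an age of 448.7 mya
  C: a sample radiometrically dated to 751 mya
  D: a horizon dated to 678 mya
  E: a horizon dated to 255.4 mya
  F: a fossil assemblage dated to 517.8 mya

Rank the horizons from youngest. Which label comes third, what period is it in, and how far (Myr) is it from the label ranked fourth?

B, in the Ordovician; 69.1 million years to F

Sorted youngest-first by Ma: A (77.6), E (255.4), B (448.7), F (517.8), D (678), C (751).
The third youngest is B at 448.7 Ma, which lies in 485.4–443.8 Ma: the Ordovician.
The fourth youngest is F at 517.8 Ma; separation = |448.7 − 517.8| = 69.1 Myr.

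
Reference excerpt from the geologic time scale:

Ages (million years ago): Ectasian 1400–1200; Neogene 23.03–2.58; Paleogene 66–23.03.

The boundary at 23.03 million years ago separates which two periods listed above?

The Paleogene ends at 23.03 million years ago and the Neogene begins at 23.03 million years ago, so they share that boundary.

Paleogene and Neogene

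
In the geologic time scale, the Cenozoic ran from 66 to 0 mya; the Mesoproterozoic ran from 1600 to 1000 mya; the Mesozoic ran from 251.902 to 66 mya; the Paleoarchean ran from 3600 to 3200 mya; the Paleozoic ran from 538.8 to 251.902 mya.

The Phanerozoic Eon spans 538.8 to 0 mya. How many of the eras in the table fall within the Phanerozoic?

Eras inside 538.8–0 Ma: Paleozoic, Mesozoic, Cenozoic — 3 in total.

3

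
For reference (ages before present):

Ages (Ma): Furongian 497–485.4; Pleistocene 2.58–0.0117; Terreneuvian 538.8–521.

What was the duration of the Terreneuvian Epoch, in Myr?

538.8 − 521 = 17.8 million years.

17.8 million years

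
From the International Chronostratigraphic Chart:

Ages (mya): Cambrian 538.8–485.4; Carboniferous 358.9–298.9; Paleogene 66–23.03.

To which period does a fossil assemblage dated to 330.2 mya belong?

330.2 Ma lies between 358.9 and 298.9 Ma, so it falls in the Carboniferous.

Carboniferous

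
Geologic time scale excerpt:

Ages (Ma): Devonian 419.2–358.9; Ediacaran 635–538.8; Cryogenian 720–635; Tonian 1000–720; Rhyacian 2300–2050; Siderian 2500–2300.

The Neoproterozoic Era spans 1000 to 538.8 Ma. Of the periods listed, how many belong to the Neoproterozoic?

3

Periods inside 1000–538.8 Ma: Tonian, Cryogenian, Ediacaran — 3 in total.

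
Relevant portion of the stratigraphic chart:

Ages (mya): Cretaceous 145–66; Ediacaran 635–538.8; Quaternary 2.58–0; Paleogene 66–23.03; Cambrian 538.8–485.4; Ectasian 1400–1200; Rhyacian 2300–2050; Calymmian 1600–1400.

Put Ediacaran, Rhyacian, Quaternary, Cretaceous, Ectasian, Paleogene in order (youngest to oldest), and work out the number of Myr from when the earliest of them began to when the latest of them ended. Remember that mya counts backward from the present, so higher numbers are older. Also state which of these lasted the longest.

Quaternary → Paleogene → Cretaceous → Ediacaran → Ectasian → Rhyacian; total span 2300 Myr; longest is Rhyacian

Start ages (Ma): Rhyacian 2300, Ectasian 1400, Ediacaran 635, Cretaceous 145, Paleogene 66, Quaternary 2.58.
Ordered youngest to oldest: Quaternary, Paleogene, Cretaceous, Ediacaran, Ectasian, Rhyacian.
Span = 2300 − 0 = 2300 Myr.
Durations: Ediacaran 96.2, Rhyacian 250, Paleogene 42.97, Quaternary 2.58, Cretaceous 79, Ectasian 200 → longest is Rhyacian (250 Myr).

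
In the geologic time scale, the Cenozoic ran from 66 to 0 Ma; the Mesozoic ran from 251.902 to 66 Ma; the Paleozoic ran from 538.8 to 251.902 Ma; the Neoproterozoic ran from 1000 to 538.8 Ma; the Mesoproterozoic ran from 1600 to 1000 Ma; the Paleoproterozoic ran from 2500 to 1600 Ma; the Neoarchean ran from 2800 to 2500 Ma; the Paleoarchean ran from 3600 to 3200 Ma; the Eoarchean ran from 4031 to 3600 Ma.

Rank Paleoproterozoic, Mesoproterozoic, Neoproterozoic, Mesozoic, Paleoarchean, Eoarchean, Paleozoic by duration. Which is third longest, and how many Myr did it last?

Start − end for each: Paleoproterozoic 2500 − 1600 = 900; Mesoproterozoic 1600 − 1000 = 600; Neoproterozoic 1000 − 538.8 = 461.2; Mesozoic 251.902 − 66 = 185.902; Paleoarchean 3600 − 3200 = 400; Eoarchean 4031 − 3600 = 431; Paleozoic 538.8 − 251.902 = 286.898.
Ranking these from longest: Paleoproterozoic > Mesoproterozoic > Neoproterozoic > Eoarchean > Paleoarchean > Paleozoic > Mesozoic.
Position 3 in that ranking is Neoproterozoic, which lasted 461.2 Myr.

Neoproterozoic, 461.2 million years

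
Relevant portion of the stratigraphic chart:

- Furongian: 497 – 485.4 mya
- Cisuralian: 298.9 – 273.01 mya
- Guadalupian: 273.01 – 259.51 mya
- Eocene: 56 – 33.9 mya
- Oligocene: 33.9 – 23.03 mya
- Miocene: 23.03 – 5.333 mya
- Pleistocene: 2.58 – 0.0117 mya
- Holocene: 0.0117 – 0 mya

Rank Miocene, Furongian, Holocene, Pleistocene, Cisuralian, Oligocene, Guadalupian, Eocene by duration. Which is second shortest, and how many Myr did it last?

Start − end for each: Miocene 23.03 − 5.333 = 17.697; Furongian 497 − 485.4 = 11.6; Holocene 0.0117 − 0 = 0.0117; Pleistocene 2.58 − 0.0117 = 2.5683; Cisuralian 298.9 − 273.01 = 25.89; Oligocene 33.9 − 23.03 = 10.87; Guadalupian 273.01 − 259.51 = 13.5; Eocene 56 − 33.9 = 22.1.
Ranking these from shortest: Holocene < Pleistocene < Oligocene < Furongian < Guadalupian < Miocene < Eocene < Cisuralian.
Position 2 in that ranking is Pleistocene, which lasted 2.5683 Myr.

Pleistocene, 2.5683 million years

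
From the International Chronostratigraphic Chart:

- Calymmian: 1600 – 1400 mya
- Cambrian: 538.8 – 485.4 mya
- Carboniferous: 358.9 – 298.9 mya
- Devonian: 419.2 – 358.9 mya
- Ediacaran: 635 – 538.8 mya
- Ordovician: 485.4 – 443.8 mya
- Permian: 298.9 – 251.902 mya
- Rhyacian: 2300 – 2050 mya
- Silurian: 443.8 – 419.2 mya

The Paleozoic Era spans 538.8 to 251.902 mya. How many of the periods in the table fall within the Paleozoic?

6

Periods inside 538.8–251.902 Ma: Cambrian, Ordovician, Silurian, Devonian, Carboniferous, Permian — 6 in total.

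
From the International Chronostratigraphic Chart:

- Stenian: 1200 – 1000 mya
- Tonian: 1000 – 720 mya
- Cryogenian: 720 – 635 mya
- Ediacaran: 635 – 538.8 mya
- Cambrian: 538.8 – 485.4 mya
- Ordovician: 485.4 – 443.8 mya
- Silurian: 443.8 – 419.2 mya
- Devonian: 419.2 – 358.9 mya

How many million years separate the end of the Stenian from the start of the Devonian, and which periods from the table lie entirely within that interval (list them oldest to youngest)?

The Stenian closes at 1000 Ma and the Devonian opens at 419.2 Ma, so the interval is 1000 − 419.2 = 580.8 Myr.
A period fits inside if it starts at or after 1000 Ma and ends at or before 419.2 Ma; oldest first that gives Tonian, Cryogenian, Ediacaran, Cambrian, Ordovician, Silurian.

580.8 million years; Tonian, Cryogenian, Ediacaran, Cambrian, Ordovician, Silurian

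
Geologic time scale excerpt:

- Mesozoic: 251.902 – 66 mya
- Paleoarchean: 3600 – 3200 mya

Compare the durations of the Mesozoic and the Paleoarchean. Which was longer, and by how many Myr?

Paleoarchean, by 214.098 million years

Mesozoic: 251.902 − 66 = 185.902 Myr.
Paleoarchean: 3600 − 3200 = 400 Myr.
Difference: 400 − 185.902 = 214.098 Myr, so the Paleoarchean was longer.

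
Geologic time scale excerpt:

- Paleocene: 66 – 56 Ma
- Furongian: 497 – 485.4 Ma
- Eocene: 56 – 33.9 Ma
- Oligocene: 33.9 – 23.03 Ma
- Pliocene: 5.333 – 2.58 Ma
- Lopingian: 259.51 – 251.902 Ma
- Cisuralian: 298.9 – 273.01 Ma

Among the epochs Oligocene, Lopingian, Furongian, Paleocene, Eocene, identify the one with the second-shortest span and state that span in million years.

Paleocene, 10 million years

Start − end for each: Oligocene 33.9 − 23.03 = 10.87; Lopingian 259.51 − 251.902 = 7.608; Furongian 497 − 485.4 = 11.6; Paleocene 66 − 56 = 10; Eocene 56 − 33.9 = 22.1.
Ranking these from shortest: Lopingian < Paleocene < Oligocene < Furongian < Eocene.
Position 2 in that ranking is Paleocene, which lasted 10 Myr.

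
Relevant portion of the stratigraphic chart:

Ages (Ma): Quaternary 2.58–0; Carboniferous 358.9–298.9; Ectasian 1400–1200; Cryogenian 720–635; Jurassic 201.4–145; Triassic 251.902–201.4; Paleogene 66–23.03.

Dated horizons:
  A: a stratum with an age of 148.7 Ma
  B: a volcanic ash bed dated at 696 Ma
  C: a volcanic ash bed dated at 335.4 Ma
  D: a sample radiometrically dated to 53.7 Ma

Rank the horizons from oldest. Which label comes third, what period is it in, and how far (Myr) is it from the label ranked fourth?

A, in the Jurassic; 95 million years to D

Sorted oldest-first by Ma: B (696), C (335.4), A (148.7), D (53.7).
The third oldest is A at 148.7 Ma, which lies in 201.4–145 Ma: the Jurassic.
The fourth oldest is D at 53.7 Ma; separation = |148.7 − 53.7| = 95 Myr.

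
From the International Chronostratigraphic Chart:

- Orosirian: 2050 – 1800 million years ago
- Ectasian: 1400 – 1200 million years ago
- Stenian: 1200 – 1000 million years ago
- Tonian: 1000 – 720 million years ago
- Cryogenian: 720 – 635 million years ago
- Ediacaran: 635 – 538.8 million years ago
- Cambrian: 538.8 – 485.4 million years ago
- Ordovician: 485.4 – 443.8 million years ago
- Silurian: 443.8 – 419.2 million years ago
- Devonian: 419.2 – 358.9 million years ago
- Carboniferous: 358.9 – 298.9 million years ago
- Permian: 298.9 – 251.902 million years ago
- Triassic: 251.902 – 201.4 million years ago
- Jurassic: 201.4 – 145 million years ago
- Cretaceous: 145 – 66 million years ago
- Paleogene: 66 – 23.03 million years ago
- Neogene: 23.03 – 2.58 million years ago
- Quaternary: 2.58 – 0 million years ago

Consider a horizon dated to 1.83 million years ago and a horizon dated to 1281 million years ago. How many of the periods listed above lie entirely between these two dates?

1281 Ma sits inside the Ectasian (1400–1200) and 1.83 Ma inside the Quaternary (2.58–0); neither of those is wholly between the two dates.
The listed periods lying completely between them are Stenian, Tonian, Cryogenian, Ediacaran, Cambrian, Ordovician, Silurian, Devonian, Carboniferous, Permian, Triassic, Jurassic, Cretaceous, Paleogene, Neogene — 15 in all.

15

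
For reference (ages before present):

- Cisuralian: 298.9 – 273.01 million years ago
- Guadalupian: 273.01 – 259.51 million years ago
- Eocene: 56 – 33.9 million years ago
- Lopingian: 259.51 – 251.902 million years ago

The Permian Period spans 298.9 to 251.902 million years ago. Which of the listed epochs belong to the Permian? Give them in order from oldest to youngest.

Epochs with both bounds inside 298.9–251.902 Ma: Cisuralian (298.9–273.01), Guadalupian (273.01–259.51), Lopingian (259.51–251.902).

Cisuralian, Guadalupian, Lopingian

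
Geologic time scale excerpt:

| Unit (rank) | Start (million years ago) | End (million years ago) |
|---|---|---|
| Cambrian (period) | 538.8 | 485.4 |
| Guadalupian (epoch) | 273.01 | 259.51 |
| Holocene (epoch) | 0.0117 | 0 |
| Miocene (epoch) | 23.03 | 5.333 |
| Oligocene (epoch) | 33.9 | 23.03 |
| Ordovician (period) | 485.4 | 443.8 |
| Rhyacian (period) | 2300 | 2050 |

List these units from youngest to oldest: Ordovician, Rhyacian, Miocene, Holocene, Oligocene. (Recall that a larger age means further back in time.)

Holocene, Miocene, Oligocene, Ordovician, Rhyacian

Sorting by start age (ascending Ma, since larger Ma = older): Holocene began 0.0117, Miocene began 23.03, Oligocene began 33.9, Ordovician began 485.4, Rhyacian began 2300.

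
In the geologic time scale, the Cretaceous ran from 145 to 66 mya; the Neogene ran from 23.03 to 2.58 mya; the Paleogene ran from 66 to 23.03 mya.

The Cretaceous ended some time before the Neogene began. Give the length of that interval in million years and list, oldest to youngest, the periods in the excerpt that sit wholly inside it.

42.97 million years; Paleogene

End of Cretaceous = 66 Ma; start of Neogene = 23.03 Ma.
Gap = 66 − 23.03 = 42.97 Myr.
Periods wholly inside 66–23.03 Ma: Paleogene (66–23.03).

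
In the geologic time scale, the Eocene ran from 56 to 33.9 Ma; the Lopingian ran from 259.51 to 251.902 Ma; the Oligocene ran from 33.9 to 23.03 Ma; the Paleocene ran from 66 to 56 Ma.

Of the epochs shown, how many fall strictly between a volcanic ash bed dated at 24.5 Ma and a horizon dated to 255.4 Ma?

2

255.4 Ma sits inside the Lopingian (259.51–251.902) and 24.5 Ma inside the Oligocene (33.9–23.03); neither of those is wholly between the two dates.
The listed epochs lying completely between them are Paleocene, Eocene — 2 in all.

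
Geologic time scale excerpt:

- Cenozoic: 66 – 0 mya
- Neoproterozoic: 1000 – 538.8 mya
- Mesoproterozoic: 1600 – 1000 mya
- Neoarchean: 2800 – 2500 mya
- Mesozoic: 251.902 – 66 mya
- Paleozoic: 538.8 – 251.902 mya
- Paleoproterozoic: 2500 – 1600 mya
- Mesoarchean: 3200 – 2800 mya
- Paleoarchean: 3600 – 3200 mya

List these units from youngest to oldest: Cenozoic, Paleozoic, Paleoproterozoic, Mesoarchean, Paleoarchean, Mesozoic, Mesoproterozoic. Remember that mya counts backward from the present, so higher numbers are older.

Cenozoic, then Mesozoic, then Paleozoic, then Mesoproterozoic, then Paleoproterozoic, then Mesoarchean, then Paleoarchean

Read off each span (Ma): Cenozoic 66–0; Paleozoic 538.8–251.902; Paleoproterozoic 2500–1600; Mesoarchean 3200–2800; Paleoarchean 3600–3200; Mesozoic 251.902–66; Mesoproterozoic 1600–1000.
Larger Ma is older, so oldest→youngest is Paleoarchean, Mesoarchean, Paleoproterozoic, Mesoproterozoic, Paleozoic, Mesozoic, Cenozoic; reverse it for youngest→oldest.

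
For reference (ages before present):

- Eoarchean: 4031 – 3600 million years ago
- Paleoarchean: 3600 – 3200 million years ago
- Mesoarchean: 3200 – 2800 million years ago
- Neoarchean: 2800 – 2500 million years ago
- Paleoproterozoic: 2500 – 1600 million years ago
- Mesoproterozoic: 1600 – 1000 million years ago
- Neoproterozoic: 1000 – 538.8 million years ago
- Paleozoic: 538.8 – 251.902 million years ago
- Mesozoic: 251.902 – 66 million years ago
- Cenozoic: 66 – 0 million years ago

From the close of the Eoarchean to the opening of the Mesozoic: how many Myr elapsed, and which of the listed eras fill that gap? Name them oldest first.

3348.098 million years; Paleoarchean, Mesoarchean, Neoarchean, Paleoproterozoic, Mesoproterozoic, Neoproterozoic, Paleozoic

End of Eoarchean = 3600 Ma; start of Mesozoic = 251.902 Ma.
Gap = 3600 − 251.902 = 3348.098 Myr.
Eras wholly inside 3600–251.902 Ma: Paleoarchean (3600–3200), Mesoarchean (3200–2800), Neoarchean (2800–2500), Paleoproterozoic (2500–1600), Mesoproterozoic (1600–1000), Neoproterozoic (1000–538.8), Paleozoic (538.8–251.902).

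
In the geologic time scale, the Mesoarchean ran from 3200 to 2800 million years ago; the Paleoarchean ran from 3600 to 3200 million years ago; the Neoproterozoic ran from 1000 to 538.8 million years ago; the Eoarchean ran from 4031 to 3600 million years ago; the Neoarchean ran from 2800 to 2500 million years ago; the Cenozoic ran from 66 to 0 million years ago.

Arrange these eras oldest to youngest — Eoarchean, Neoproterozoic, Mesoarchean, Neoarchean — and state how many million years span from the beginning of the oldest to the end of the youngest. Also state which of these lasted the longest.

Eoarchean → Mesoarchean → Neoarchean → Neoproterozoic; total span 3492.2 Myr; longest is Neoproterozoic

Start ages (Ma): Eoarchean 4031, Mesoarchean 3200, Neoarchean 2800, Neoproterozoic 1000.
Ordered oldest to youngest: Eoarchean, Mesoarchean, Neoarchean, Neoproterozoic.
Span = 4031 − 538.8 = 3492.2 Myr.
Durations: Neoarchean 300, Neoproterozoic 461.2, Eoarchean 431, Mesoarchean 400 → longest is Neoproterozoic (461.2 Myr).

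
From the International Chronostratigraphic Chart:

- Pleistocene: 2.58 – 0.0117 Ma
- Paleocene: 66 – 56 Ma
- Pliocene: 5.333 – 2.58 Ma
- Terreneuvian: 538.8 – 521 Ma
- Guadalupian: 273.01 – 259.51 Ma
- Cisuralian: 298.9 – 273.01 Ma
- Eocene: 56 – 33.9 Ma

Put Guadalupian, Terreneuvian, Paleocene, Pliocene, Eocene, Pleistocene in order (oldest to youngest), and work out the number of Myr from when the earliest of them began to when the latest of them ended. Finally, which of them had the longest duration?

Terreneuvian → Guadalupian → Paleocene → Eocene → Pliocene → Pleistocene; total span 538.7883 Myr; longest is Eocene

Start ages (Ma): Terreneuvian 538.8, Guadalupian 273.01, Paleocene 66, Eocene 56, Pliocene 5.333, Pleistocene 2.58.
Ordered oldest to youngest: Terreneuvian, Guadalupian, Paleocene, Eocene, Pliocene, Pleistocene.
Span = 538.8 − 0.0117 = 538.7883 Myr.
Durations: Paleocene 10, Pleistocene 2.5683, Pliocene 2.753, Terreneuvian 17.8, Eocene 22.1, Guadalupian 13.5 → longest is Eocene (22.1 Myr).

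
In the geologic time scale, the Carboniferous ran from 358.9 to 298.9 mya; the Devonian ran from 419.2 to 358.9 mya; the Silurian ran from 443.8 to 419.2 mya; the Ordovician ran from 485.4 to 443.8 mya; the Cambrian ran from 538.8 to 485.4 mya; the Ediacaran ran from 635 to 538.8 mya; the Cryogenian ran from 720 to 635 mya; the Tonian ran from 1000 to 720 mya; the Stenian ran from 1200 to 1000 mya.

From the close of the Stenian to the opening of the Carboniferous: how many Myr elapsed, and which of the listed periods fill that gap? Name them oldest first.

641.1 million years; Tonian, Cryogenian, Ediacaran, Cambrian, Ordovician, Silurian, Devonian

The Stenian closes at 1000 Ma and the Carboniferous opens at 358.9 Ma, so the interval is 1000 − 358.9 = 641.1 Myr.
A period fits inside if it starts at or after 1000 Ma and ends at or before 358.9 Ma; oldest first that gives Tonian, Cryogenian, Ediacaran, Cambrian, Ordovician, Silurian, Devonian.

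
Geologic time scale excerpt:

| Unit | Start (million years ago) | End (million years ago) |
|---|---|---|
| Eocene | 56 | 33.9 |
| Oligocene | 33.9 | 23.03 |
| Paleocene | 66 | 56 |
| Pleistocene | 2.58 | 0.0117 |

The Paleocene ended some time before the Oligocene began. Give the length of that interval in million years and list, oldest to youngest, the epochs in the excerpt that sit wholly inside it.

The Paleocene closes at 56 Ma and the Oligocene opens at 33.9 Ma, so the interval is 56 − 33.9 = 22.1 Myr.
An epoch fits inside if it starts at or after 56 Ma and ends at or before 33.9 Ma; oldest first that gives Eocene.

22.1 million years; Eocene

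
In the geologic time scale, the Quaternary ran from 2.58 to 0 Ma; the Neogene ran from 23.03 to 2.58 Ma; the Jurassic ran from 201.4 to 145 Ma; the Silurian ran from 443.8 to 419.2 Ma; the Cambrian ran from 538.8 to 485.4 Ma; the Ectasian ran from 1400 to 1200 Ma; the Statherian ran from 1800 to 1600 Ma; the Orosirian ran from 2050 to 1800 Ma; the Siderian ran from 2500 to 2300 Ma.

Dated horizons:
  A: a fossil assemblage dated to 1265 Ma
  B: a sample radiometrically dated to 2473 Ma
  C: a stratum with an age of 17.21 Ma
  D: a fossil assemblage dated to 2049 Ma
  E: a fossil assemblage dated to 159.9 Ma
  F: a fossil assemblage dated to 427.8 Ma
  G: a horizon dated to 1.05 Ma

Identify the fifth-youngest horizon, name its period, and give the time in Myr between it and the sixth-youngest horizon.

Smaller Ma means younger, so youngest first: G 1.05 < C 17.21 < E 159.9 < F 427.8 < A 1265 < D 2049 < B 2473.
Counting 5 along gives A (1265 Ma); the excerpt puts that inside the Ectasian, 1400–1200 Ma.
Next in line is D (2049 Ma), and 2049 − 1265 = 784 Myr.

A, in the Ectasian; 784 million years to D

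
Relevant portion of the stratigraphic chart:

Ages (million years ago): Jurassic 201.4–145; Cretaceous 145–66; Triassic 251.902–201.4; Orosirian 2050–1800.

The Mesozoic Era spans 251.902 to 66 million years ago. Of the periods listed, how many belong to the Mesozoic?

Periods inside 251.902–66 Ma: Triassic, Jurassic, Cretaceous — 3 in total.

3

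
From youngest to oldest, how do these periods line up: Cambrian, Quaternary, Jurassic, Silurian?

Quaternary → Jurassic → Silurian → Cambrian

Era membership (oldest first within each) — Paleozoic: Cambrian, Silurian; Mesozoic: Jurassic; Cenozoic: Quaternary. Paleozoic precedes Mesozoic, which precedes Cenozoic. Concatenating the groups in that era order and then reversing gives youngest to oldest.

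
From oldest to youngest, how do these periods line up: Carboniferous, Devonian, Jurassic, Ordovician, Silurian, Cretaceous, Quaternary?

Ordovician, Silurian, Devonian, Carboniferous, Jurassic, Cretaceous, Quaternary

Group by era (each group listed oldest first) — Paleozoic: Ordovician, Silurian, Devonian, Carboniferous; Mesozoic: Jurassic, Cretaceous; Cenozoic: Quaternary. The eras run Paleozoic → Mesozoic → Cenozoic. Concatenating the groups in that era order gives oldest to youngest directly.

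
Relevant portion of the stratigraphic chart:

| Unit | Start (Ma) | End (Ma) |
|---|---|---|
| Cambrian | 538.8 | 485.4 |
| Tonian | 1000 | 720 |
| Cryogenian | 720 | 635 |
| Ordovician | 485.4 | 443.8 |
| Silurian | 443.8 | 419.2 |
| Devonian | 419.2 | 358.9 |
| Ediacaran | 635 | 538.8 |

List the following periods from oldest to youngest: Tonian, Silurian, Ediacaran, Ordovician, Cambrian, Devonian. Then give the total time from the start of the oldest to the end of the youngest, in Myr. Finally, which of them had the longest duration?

From the excerpt: Tonian 1000–720; Silurian 443.8–419.2; Ediacaran 635–538.8; Ordovician 485.4–443.8; Cambrian 538.8–485.4; Devonian 419.2–358.9 (Ma).
Larger Ma is earlier, so the oldest is Tonian and the youngest is Devonian; oldest to youngest: Tonian, Ediacaran, Cambrian, Ordovician, Silurian, Devonian.
Oldest start 1000 minus youngest end 358.9 gives 641.1 Myr overall.
Individual lengths (start − end): Devonian 60.3; Cambrian 53.4; Ediacaran 96.2; Ordovician 41.6; Silurian 24.6; Tonian 280. The largest is Tonian at 280 Myr.

Tonian → Ediacaran → Cambrian → Ordovician → Silurian → Devonian; total span 641.1 Myr; longest is Tonian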